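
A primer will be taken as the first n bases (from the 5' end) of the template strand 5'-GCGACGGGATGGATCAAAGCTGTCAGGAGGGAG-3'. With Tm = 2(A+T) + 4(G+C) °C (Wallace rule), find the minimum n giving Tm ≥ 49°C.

n = 15

First 14 bases: GCGACGGGATGGAT → Tm = 46°C (< 49°C)
First 15 bases: GCGACGGGATGGATC → Tm = 50°C (≥ 49°C)
Since every base adds ≥2°C, Tm only increases with n, so the threshold is first crossed at n = 15.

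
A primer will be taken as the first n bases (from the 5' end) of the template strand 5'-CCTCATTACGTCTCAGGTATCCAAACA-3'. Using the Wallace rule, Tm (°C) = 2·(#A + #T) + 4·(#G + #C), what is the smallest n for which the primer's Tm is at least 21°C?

First 7 bases: CCTCATT → Tm = 20°C (< 21°C)
First 8 bases: CCTCATTA → Tm = 22°C (≥ 21°C)
Since every base adds ≥2°C, Tm only increases with n, so the threshold is first crossed at n = 8.

n = 8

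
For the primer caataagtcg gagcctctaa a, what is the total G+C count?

Counting bases: A=8, T=4, G=4, C=5
Total G or C: 4 + 5 = 9

9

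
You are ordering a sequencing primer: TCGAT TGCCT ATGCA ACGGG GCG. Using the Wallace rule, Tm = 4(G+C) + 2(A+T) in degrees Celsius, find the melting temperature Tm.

Base counts: T=5, A=4, G=8, C=6
A+T = 9, G+C = 14
Tm = 2(9) + 4(14) = 18 + 56 = 74°C

74°C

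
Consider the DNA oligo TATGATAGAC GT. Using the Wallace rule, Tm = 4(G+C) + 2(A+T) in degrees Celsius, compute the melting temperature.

32°C

Counting bases: T=4, C=1, G=3, A=4
So N_AT = 8 and N_GC = 4.
Tm = 2×8 + 4×4 = 32°C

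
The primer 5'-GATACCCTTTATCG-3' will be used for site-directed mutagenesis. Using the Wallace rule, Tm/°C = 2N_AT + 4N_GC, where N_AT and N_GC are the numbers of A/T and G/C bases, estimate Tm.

Counting bases: G=2, T=5, A=3, C=4
A+T = 8, G+C = 6
Tm = 2(8) + 4(6) = 16 + 24 = 40°C

40°C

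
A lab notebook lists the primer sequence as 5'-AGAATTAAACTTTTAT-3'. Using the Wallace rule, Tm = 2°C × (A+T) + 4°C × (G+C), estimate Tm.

36°C

Base counts: G=1, A=7, T=7, C=1
So N_AT = 14 and N_GC = 2.
Tm = 2×14 + 4×2 = 36°C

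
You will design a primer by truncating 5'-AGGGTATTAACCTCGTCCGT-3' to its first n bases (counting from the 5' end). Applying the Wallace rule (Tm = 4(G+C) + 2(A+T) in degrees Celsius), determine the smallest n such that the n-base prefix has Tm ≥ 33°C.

First 11 bases: AGGGTATTAAC → Tm = 30°C (< 33°C)
First 12 bases: AGGGTATTAACC → Tm = 34°C (≥ 33°C)
Since every base adds ≥2°C, Tm only increases with n, so the threshold is first crossed at n = 12.

n = 12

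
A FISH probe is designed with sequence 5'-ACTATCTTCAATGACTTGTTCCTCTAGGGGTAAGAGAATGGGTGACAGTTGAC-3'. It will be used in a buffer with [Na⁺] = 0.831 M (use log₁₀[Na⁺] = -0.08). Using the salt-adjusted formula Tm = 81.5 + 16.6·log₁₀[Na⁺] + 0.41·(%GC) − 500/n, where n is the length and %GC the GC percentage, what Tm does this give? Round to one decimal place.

Length n = 53. Base counts: A=14, T=16, C=9, G=14
G+C = 23, so %GC = 23/53 × 100 = 43.396%
Salt term: 16.6 × (-0.08) = -1.328
GC term: 0.41 × 43.396 = 17.792; length term: −500/53 = −9.434
Tm = 81.5 + (-1.328) + 17.792 − 9.434 = 88.53 → 88.5°C

88.5°C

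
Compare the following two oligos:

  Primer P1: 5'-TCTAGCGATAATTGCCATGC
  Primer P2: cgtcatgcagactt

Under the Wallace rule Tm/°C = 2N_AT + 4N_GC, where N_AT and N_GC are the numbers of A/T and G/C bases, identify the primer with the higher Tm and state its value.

Primer P1: A+T=11, G+C=9 → Tm = 2(11)+4(9) = 58°C
Primer P2: A+T=7, G+C=7 → Tm = 2(7)+4(7) = 42°C
58°C vs 42°C → primer P1 is higher.

Primer P1, 58°C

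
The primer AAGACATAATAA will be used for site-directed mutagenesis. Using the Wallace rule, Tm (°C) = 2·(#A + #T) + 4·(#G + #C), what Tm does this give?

28°C

Scanning the sequence gives C=1, A=8, T=2, G=1.
AT pairs contribute 10, GC pairs contribute 2.
Tm = 2×10 + 4×2 = 28°C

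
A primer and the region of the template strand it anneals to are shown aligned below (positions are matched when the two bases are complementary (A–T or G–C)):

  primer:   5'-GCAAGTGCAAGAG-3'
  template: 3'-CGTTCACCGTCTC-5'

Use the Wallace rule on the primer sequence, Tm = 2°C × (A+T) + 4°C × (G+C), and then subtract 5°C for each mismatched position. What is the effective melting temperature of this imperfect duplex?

Primer base counts: A=5, T=1, G=5, C=2 → A+T=6, G+C=7
Perfect-match Tm = 2(6) + 4(7) = 12 + 28 = 40°C
Mismatches (positions where the bases are not complementary): 2 (at positions 8, 9)
Effective Tm = 40 − 2×5 = 40 − 10 = 30°C

30°C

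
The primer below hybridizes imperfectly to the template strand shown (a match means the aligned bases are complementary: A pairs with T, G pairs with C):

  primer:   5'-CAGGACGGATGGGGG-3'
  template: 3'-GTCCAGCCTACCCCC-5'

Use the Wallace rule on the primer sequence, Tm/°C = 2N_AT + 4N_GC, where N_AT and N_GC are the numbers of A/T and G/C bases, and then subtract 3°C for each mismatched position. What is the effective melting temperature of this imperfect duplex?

Primer base counts: A=3, T=1, G=9, C=2 → A+T=4, G+C=11
Perfect-match Tm = 2(4) + 4(11) = 8 + 44 = 52°C
Mismatches (positions where the bases are not complementary): 1 (at position 5)
Effective Tm = 52 − 1×3 = 52 − 3 = 49°C

49°C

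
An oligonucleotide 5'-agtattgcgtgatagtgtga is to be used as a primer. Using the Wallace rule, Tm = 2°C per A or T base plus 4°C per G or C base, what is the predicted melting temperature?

Base counts: C=1, A=5, T=7, G=7
A+T = 12, G+C = 8
Tm = 2(12) + 4(8) = 24 + 32 = 56°C

56°C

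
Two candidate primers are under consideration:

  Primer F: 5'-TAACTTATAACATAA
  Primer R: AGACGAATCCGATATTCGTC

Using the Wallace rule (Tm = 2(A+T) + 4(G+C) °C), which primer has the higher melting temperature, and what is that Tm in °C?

Primer F: A+T=13, G+C=2 → Tm = 2(13)+4(2) = 34°C
Primer R: A+T=11, G+C=9 → Tm = 2(11)+4(9) = 58°C
34°C vs 58°C → primer R is higher.

Primer R, 58°C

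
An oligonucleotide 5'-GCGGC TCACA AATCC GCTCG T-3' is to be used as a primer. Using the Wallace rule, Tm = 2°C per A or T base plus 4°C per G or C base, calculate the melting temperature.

Scanning the sequence gives T=4, G=5, C=8, A=4.
A+T = 8, G+C = 13
Tm = 4·13 + 2·8 = 52 + 16 = 68°C

68°C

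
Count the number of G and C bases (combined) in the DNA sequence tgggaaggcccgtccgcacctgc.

G=8, C=9, T=3, A=3
Total G or C: 8 + 9 = 17

17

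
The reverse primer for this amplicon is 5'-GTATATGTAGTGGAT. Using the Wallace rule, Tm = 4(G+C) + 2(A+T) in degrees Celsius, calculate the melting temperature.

40°C

Scanning the sequence gives T=6, G=5, A=4, C=0.
A+T = 10, G+C = 5
Tm = 2×10 + 4×5 = 40°C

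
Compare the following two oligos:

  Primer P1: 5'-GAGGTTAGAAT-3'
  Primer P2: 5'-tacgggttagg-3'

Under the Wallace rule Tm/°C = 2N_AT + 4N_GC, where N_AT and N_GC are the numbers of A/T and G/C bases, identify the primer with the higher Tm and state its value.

Primer P2, 34°C

Primer P1: A+T=7, G+C=4 → Tm = 2(7)+4(4) = 30°C
Primer P2: A+T=5, G+C=6 → Tm = 2(5)+4(6) = 34°C
30°C vs 34°C → primer P2 is higher.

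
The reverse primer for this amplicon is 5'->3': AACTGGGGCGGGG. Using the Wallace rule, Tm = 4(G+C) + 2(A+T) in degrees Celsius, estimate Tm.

C=2, T=1, G=8, A=2
So N_AT = 3 and N_GC = 10.
Tm = 2(3) + 4(10) = 6 + 40 = 46°C

46°C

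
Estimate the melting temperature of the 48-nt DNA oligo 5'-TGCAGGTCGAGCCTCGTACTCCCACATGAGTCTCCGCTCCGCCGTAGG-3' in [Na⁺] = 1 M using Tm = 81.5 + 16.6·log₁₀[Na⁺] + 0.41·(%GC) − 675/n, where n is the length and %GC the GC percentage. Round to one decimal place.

Length n = 48. Scanning the sequence gives T=10, G=13, A=7, C=18.
G+C = 31, so %GC = 31/48 × 100 = 64.583%
Salt term: 16.6 × (0) = 0
GC term: 0.41 × 64.583 = 26.479; length term: −675/48 = −14.062
Tm = 81.5 + (0) + 26.479 − 14.062 = 93.917 → 93.9°C

93.9°C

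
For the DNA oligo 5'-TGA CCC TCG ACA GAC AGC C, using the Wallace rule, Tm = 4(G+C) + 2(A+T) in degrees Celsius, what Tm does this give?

T=2, A=5, C=8, G=4
A+T = 7, G+C = 12
Tm = 2(7) + 4(12) = 14 + 48 = 62°C

62°C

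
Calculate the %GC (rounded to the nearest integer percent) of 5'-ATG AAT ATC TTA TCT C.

Scanning the sequence gives A=5, G=1, C=3, T=7.
G+C = 1 + 3 = 4 out of 16 bases
%GC = 4/16 × 100 = 25% ≈ 25%

25%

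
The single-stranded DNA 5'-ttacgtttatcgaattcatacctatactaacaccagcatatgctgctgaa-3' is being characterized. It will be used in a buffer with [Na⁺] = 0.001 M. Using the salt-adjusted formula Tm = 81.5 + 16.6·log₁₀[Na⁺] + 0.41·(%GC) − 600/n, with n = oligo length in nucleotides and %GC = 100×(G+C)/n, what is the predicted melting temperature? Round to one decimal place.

Length n = 50. Base counts: G=6, C=12, A=16, T=16
G+C = 18, so %GC = 18/50 × 100 = 36%
Salt term: 16.6 × (-3) = -49.8
GC term: 0.41 × 36 = 14.76; length term: −600/50 = −12
Tm = 81.5 + (-49.8) + 14.76 − 12 = 34.46 → 34.5°C

34.5°C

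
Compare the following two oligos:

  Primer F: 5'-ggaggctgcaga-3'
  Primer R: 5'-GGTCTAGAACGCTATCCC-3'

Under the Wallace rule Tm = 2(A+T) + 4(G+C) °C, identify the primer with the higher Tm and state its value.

Primer F: A+T=4, G+C=8 → Tm = 2(4)+4(8) = 40°C
Primer R: A+T=8, G+C=10 → Tm = 2(8)+4(10) = 56°C
40°C vs 56°C → primer R is higher.

Primer R, 56°C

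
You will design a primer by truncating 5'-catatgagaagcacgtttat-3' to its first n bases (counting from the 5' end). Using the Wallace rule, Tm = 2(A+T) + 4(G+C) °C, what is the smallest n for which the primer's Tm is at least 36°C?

n = 13

First 12 bases: CATATGAGAAGC → Tm = 34°C (< 36°C)
First 13 bases: CATATGAGAAGCA → Tm = 36°C (≥ 36°C)
Since every base adds ≥2°C, Tm only increases with n, so the threshold is first crossed at n = 13.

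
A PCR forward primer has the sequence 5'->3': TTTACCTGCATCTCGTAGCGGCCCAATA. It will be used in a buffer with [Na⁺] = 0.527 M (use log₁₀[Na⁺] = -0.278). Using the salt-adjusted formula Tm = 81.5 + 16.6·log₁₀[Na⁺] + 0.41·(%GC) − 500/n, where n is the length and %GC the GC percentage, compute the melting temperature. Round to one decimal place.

79.5°C

Length n = 28. T=8, C=9, A=6, G=5
G+C = 14, so %GC = 14/28 × 100 = 50%
Salt term: 16.6 × (-0.278) = -4.615
GC term: 0.41 × 50 = 20.5; length term: −500/28 = −17.857
Tm = 81.5 + (-4.615) + 20.5 − 17.857 = 79.528 → 79.5°C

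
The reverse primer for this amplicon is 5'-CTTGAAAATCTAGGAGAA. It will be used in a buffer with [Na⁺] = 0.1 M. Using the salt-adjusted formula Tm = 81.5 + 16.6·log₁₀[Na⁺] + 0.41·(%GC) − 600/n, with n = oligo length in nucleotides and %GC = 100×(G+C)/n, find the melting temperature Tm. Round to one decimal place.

45.2°C

Length n = 18. Scanning the sequence gives C=2, A=8, T=4, G=4.
G+C = 6, so %GC = 6/18 × 100 = 33.333%
Salt term: 16.6 × (-1) = -16.6
GC term: 0.41 × 33.333 = 13.667; length term: −600/18 = −33.333
Tm = 81.5 + (-16.6) + 13.667 − 33.333 = 45.234 → 45.2°C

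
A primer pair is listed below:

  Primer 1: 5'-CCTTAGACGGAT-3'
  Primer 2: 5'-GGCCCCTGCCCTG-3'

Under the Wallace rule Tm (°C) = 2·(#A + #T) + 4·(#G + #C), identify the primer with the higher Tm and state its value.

Primer 1: A+T=6, G+C=6 → Tm = 2(6)+4(6) = 36°C
Primer 2: A+T=2, G+C=11 → Tm = 2(2)+4(11) = 48°C
36°C vs 48°C → primer 2 is higher.

Primer 2, 48°C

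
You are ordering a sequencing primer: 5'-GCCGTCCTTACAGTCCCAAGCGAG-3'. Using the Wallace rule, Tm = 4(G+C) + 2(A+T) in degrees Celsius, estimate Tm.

A=5, G=6, C=9, T=4
A+T = 9, G+C = 15
Tm = 4·15 + 2·9 = 60 + 18 = 78°C

78°C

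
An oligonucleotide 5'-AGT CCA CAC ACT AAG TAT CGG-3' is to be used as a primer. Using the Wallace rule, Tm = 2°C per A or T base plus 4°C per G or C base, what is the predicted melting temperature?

62°C

Base counts: T=4, A=7, C=6, G=4
So N_AT = 11 and N_GC = 10.
Tm = 2×11 + 4×10 = 62°C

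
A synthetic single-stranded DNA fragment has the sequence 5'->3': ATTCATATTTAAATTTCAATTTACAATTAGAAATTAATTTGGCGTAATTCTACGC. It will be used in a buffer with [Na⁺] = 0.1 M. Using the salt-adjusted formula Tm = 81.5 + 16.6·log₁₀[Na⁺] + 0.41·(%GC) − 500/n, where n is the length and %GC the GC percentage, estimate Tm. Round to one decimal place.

64.8°C

Length n = 55. Scanning the sequence gives A=20, G=5, C=7, T=23.
G+C = 12, so %GC = 12/55 × 100 = 21.818%
Salt term: 16.6 × (-1) = -16.6
GC term: 0.41 × 21.818 = 8.945; length term: −500/55 = −9.091
Tm = 81.5 + (-16.6) + 8.945 − 9.091 = 64.754 → 64.8°C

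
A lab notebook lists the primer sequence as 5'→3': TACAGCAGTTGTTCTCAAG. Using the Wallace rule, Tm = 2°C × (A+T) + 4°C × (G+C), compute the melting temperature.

Scanning the sequence gives G=4, A=5, T=6, C=4.
AT pairs contribute 11, GC pairs contribute 8.
Tm = 2×11 + 4×8 = 54°C

54°C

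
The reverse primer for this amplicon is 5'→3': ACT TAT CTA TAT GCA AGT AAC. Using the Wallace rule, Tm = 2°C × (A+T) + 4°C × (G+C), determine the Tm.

Base counts: G=2, T=7, C=4, A=8
A+T = 15, G+C = 6
Tm = 4·6 + 2·15 = 24 + 30 = 54°C

54°C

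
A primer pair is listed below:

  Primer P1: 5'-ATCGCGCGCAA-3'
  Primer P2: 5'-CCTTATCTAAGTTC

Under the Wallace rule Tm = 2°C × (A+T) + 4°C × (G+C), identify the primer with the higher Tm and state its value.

Primer P1: A+T=4, G+C=7 → Tm = 2(4)+4(7) = 36°C
Primer P2: A+T=9, G+C=5 → Tm = 2(9)+4(5) = 38°C
36°C vs 38°C → primer P2 is higher.

Primer P2, 38°C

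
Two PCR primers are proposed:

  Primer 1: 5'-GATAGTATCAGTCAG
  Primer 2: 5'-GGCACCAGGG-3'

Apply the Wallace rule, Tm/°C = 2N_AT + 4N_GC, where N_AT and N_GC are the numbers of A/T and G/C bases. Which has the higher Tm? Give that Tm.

Primer 1: A+T=9, G+C=6 → Tm = 2(9)+4(6) = 42°C
Primer 2: A+T=2, G+C=8 → Tm = 2(2)+4(8) = 36°C
42°C vs 36°C → primer 1 is higher.

Primer 1, 42°C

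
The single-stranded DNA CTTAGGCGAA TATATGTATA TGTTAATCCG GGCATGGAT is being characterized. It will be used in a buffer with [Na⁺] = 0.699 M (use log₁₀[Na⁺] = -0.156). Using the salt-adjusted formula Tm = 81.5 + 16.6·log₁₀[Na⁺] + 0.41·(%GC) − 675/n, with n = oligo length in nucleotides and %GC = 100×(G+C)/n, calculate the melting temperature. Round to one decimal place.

77.4°C

Length n = 39. Counting bases: T=13, A=11, C=5, G=10
G+C = 15, so %GC = 15/39 × 100 = 38.462%
Salt term: 16.6 × (-0.156) = -2.59
GC term: 0.41 × 38.462 = 15.769; length term: −675/39 = −17.308
Tm = 81.5 + (-2.59) + 15.769 − 17.308 = 77.371 → 77.4°C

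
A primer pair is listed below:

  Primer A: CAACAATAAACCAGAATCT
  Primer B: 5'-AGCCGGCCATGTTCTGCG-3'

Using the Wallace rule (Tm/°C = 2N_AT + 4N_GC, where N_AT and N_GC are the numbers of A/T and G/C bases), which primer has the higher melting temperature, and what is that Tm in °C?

Primer B, 60°C

Primer A: A+T=13, G+C=6 → Tm = 2(13)+4(6) = 50°C
Primer B: A+T=6, G+C=12 → Tm = 2(6)+4(12) = 60°C
50°C vs 60°C → primer B is higher.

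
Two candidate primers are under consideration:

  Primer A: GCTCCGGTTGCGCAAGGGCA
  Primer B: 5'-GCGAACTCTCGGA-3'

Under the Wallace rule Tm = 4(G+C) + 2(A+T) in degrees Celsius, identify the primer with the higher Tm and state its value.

Primer A, 68°C

Primer A: A+T=6, G+C=14 → Tm = 2(6)+4(14) = 68°C
Primer B: A+T=5, G+C=8 → Tm = 2(5)+4(8) = 42°C
68°C vs 42°C → primer A is higher.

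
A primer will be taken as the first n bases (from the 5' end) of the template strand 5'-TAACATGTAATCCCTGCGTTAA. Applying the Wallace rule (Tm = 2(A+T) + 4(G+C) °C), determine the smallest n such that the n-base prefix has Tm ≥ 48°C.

n = 17

First 16 bases: TAACATGTAATCCCTG → Tm = 44°C (< 48°C)
First 17 bases: TAACATGTAATCCCTGC → Tm = 48°C (≥ 48°C)
Each additional base adds 2°C (A/T) or 4°C (G/C), so Tm is non-decreasing in n; n = 17 is the first length to reach 48°C.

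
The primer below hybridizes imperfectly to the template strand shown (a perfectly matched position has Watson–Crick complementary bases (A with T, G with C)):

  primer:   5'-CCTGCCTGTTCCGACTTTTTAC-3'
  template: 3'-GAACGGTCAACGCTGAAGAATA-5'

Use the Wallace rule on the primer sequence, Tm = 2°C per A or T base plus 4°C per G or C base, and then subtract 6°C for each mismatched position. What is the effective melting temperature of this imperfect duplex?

36°C

Primer base counts: A=2, T=9, G=3, C=8 → A+T=11, G+C=11
Perfect-match Tm = 2(11) + 4(11) = 22 + 44 = 66°C
Mismatches (positions where the bases are not complementary): 5 (at positions 2, 7, 11, 18, 22)
Effective Tm = 66 − 5×6 = 66 − 30 = 36°C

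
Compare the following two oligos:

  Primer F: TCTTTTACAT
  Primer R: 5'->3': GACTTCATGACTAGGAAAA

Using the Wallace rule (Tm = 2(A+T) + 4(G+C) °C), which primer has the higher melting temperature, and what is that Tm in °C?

Primer F: A+T=8, G+C=2 → Tm = 2(8)+4(2) = 24°C
Primer R: A+T=12, G+C=7 → Tm = 2(12)+4(7) = 52°C
24°C vs 52°C → primer R is higher.

Primer R, 52°C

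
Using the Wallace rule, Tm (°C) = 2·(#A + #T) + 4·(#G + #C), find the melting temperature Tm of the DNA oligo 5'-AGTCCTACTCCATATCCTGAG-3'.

62°C

Counting bases: T=6, G=3, A=5, C=7
A+T = 11, G+C = 10
Tm = 2×11 + 4×10 = 62°C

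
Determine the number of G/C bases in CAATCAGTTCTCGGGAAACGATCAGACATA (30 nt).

T=6, G=6, C=7, A=11
Total G or C: 6 + 7 = 13

13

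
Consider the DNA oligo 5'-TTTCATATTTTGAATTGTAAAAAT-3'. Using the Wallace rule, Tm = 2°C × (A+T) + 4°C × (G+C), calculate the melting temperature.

54°C

Scanning the sequence gives A=9, C=1, G=2, T=12.
AT pairs contribute 21, GC pairs contribute 3.
Tm = 2(21) + 4(3) = 42 + 12 = 54°C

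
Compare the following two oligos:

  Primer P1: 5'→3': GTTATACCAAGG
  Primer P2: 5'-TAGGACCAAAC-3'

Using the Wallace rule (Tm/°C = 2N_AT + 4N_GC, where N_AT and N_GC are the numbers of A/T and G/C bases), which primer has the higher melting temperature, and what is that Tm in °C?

Primer P1: A+T=7, G+C=5 → Tm = 2(7)+4(5) = 34°C
Primer P2: A+T=6, G+C=5 → Tm = 2(6)+4(5) = 32°C
34°C vs 32°C → primer P1 is higher.

Primer P1, 34°C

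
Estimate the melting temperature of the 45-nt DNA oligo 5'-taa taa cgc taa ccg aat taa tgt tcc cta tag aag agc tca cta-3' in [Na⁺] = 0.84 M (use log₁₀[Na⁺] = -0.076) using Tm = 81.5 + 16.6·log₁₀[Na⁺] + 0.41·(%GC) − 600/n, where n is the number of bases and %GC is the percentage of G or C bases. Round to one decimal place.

81.5°C

Length n = 45. A=17, T=12, G=6, C=10
G+C = 16, so %GC = 16/45 × 100 = 35.556%
Salt term: 16.6 × (-0.076) = -1.262
GC term: 0.41 × 35.556 = 14.578; length term: −600/45 = −13.333
Tm = 81.5 + (-1.262) + 14.578 − 13.333 = 81.483 → 81.5°C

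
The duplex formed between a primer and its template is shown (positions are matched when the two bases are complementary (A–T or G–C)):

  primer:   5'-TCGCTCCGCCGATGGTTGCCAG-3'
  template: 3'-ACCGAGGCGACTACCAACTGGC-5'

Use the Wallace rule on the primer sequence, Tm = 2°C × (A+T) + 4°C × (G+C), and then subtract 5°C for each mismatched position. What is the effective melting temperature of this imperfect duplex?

54°C

Primer base counts: A=2, T=5, G=7, C=8 → A+T=7, G+C=15
Perfect-match Tm = 2(7) + 4(15) = 14 + 60 = 74°C
Mismatches (positions where the bases are not complementary): 4 (at positions 2, 10, 19, 21)
Effective Tm = 74 − 4×5 = 74 − 20 = 54°C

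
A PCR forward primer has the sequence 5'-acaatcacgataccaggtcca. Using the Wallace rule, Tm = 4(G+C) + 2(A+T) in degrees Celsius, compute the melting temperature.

62°C

Scanning the sequence gives A=8, G=3, T=3, C=7.
So N_AT = 11 and N_GC = 10.
Tm = 2×11 + 4×10 = 62°C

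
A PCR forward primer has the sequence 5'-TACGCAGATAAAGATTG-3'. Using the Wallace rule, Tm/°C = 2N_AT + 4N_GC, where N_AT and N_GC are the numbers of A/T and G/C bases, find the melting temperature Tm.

46°C

G=4, T=4, C=2, A=7
So N_AT = 11 and N_GC = 6.
Tm = 2×11 + 4×6 = 46°C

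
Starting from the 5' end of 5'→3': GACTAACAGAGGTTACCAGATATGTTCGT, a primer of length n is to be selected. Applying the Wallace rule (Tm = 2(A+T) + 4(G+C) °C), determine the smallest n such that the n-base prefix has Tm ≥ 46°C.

First 15 bases: GACTAACAGAGGTTA → Tm = 42°C (< 46°C)
First 16 bases: GACTAACAGAGGTTAC → Tm = 46°C (≥ 46°C)
Each additional base adds 2°C (A/T) or 4°C (G/C), so Tm is non-decreasing in n; n = 16 is the first length to reach 46°C.

n = 16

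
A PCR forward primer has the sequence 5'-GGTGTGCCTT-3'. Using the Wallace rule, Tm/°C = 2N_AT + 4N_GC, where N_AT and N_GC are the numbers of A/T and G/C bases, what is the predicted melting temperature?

Counting bases: T=4, C=2, A=0, G=4
A+T = 4, G+C = 6
Tm = 4·6 + 2·4 = 24 + 8 = 32°C

32°C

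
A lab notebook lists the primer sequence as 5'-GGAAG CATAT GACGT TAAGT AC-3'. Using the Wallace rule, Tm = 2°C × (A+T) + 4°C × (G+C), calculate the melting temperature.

62°C

Scanning the sequence gives T=5, C=3, A=8, G=6.
A+T = 13, G+C = 9
Tm = 2(13) + 4(9) = 26 + 36 = 62°C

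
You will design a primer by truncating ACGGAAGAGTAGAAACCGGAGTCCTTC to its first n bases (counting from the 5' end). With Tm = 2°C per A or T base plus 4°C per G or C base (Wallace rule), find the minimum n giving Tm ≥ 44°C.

n = 16

First 15 bases: ACGGAAGAGTAGAAA → Tm = 42°C (< 44°C)
First 16 bases: ACGGAAGAGTAGAAAC → Tm = 46°C (≥ 44°C)
Since every base adds ≥2°C, Tm only increases with n, so the threshold is first crossed at n = 16.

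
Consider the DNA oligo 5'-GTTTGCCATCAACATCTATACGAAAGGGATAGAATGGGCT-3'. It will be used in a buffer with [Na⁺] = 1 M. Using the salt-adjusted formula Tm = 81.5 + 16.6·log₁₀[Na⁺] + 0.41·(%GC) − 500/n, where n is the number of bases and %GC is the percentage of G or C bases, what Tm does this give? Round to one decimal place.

Length n = 40. Counting bases: G=10, A=13, T=10, C=7
G+C = 17, so %GC = 17/40 × 100 = 42.5%
Salt term: 16.6 × (0) = 0
GC term: 0.41 × 42.5 = 17.425; length term: −500/40 = −12.5
Tm = 81.5 + (0) + 17.425 − 12.5 = 86.425 → 86.4°C

86.4°C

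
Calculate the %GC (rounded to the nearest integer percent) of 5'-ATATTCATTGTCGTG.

33%

Scanning the sequence gives C=2, A=3, G=3, T=7.
G+C = 3 + 2 = 5 out of 15 bases
%GC = 5/15 × 100 = 33.33% ≈ 33%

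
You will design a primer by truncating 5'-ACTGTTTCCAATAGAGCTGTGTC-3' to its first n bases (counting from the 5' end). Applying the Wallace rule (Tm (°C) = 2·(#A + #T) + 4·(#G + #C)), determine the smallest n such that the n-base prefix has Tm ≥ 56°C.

n = 20

First 19 bases: ACTGTTTCCAATAGAGCTG → Tm = 54°C (< 56°C)
First 20 bases: ACTGTTTCCAATAGAGCTGT → Tm = 56°C (≥ 56°C)
Each additional base adds 2°C (A/T) or 4°C (G/C), so Tm is non-decreasing in n; n = 20 is the first length to reach 56°C.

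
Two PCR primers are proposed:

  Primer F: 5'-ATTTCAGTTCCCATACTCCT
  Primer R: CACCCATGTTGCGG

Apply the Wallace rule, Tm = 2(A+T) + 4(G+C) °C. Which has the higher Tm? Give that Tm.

Primer F, 56°C

Primer F: A+T=12, G+C=8 → Tm = 2(12)+4(8) = 56°C
Primer R: A+T=5, G+C=9 → Tm = 2(5)+4(9) = 46°C
56°C vs 46°C → primer F is higher.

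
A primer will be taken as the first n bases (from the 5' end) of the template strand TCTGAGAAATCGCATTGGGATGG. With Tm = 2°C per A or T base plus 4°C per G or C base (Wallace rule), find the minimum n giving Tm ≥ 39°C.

n = 14

First 13 bases: TCTGAGAAATCGC → Tm = 38°C (< 39°C)
First 14 bases: TCTGAGAAATCGCA → Tm = 40°C (≥ 39°C)
Each additional base adds 2°C (A/T) or 4°C (G/C), so Tm is non-decreasing in n; n = 14 is the first length to reach 39°C.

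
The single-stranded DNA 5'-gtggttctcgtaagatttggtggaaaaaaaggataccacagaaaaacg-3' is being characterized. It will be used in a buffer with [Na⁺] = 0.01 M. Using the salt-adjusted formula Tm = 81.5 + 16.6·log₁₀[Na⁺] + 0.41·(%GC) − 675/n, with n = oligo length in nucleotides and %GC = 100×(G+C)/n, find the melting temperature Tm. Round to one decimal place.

50.5°C

Length n = 48. Scanning the sequence gives C=6, G=13, A=19, T=10.
G+C = 19, so %GC = 19/48 × 100 = 39.583%
Salt term: 16.6 × (-2) = -33.2
GC term: 0.41 × 39.583 = 16.229; length term: −675/48 = −14.062
Tm = 81.5 + (-33.2) + 16.229 − 14.062 = 50.467 → 50.5°C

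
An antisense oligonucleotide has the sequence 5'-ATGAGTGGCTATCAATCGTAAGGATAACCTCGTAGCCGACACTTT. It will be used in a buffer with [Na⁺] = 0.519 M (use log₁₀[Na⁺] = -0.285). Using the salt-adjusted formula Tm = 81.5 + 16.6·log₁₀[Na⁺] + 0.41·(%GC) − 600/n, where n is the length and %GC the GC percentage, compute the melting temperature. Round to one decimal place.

81.7°C

Length n = 45. G=10, A=13, T=12, C=10
G+C = 20, so %GC = 20/45 × 100 = 44.444%
Salt term: 16.6 × (-0.285) = -4.731
GC term: 0.41 × 44.444 = 18.222; length term: −600/45 = −13.333
Tm = 81.5 + (-4.731) + 18.222 − 13.333 = 81.658 → 81.7°C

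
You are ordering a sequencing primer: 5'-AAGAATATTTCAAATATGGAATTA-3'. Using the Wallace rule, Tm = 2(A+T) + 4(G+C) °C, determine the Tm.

A=12, G=3, T=8, C=1
A+T = 20, G+C = 4
Tm = 4·4 + 2·20 = 16 + 40 = 56°C

56°C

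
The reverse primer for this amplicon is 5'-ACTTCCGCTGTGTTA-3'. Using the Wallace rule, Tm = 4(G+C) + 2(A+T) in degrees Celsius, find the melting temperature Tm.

44°C

A=2, T=6, C=4, G=3
So N_AT = 8 and N_GC = 7.
Tm = 2×8 + 4×7 = 44°C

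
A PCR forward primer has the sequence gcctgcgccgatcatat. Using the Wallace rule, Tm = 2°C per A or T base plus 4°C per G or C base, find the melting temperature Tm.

Scanning the sequence gives C=6, T=4, G=4, A=3.
A+T = 7, G+C = 10
Tm = 2(7) + 4(10) = 14 + 40 = 54°C

54°C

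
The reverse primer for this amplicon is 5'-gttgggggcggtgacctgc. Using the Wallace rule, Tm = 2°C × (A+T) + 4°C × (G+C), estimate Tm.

Base counts: A=1, G=10, T=4, C=4
So N_AT = 5 and N_GC = 14.
Tm = 2(5) + 4(14) = 10 + 56 = 66°C

66°C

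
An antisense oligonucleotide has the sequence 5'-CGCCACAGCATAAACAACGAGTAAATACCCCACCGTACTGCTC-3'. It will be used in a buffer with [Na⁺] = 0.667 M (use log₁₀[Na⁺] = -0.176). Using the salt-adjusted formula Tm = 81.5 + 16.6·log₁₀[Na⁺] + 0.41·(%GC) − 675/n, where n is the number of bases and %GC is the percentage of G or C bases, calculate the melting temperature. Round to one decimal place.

83.9°C

Length n = 43. A=15, C=16, T=6, G=6
G+C = 22, so %GC = 22/43 × 100 = 51.163%
Salt term: 16.6 × (-0.176) = -2.922
GC term: 0.41 × 51.163 = 20.977; length term: −675/43 = −15.698
Tm = 81.5 + (-2.922) + 20.977 − 15.698 = 83.857 → 83.9°C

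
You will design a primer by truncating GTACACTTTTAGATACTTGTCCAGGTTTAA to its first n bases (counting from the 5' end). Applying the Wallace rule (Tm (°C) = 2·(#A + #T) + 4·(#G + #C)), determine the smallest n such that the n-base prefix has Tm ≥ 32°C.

n = 12

First 11 bases: GTACACTTTTA → Tm = 28°C (< 32°C)
First 12 bases: GTACACTTTTAG → Tm = 32°C (≥ 32°C)
Since every base adds ≥2°C, Tm only increases with n, so the threshold is first crossed at n = 12.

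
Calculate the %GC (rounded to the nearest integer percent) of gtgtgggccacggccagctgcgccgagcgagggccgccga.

Base counts: T=3, C=14, A=5, G=18
G+C = 18 + 14 = 32 out of 40 bases
%GC = 32/40 × 100 = 80% ≈ 80%

80%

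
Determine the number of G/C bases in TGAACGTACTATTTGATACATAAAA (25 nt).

6

Base counts: A=11, C=3, G=3, T=8
Total G or C: 3 + 3 = 6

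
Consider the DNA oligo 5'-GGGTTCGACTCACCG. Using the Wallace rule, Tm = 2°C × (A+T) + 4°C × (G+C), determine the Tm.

50°C

Base counts: A=2, G=5, T=3, C=5
A+T = 5, G+C = 10
Tm = 2(5) + 4(10) = 10 + 40 = 50°C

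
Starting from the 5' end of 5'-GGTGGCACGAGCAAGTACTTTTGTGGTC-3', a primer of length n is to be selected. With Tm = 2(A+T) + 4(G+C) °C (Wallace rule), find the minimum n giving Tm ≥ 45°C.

n = 14

First 13 bases: GGTGGCACGAGCA → Tm = 44°C (< 45°C)
First 14 bases: GGTGGCACGAGCAA → Tm = 46°C (≥ 45°C)
Each additional base adds 2°C (A/T) or 4°C (G/C), so Tm is non-decreasing in n; n = 14 is the first length to reach 45°C.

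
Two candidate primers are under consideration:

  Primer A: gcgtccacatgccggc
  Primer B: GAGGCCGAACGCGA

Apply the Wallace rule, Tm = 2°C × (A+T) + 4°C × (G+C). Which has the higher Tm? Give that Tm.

Primer A, 56°C

Primer A: A+T=4, G+C=12 → Tm = 2(4)+4(12) = 56°C
Primer B: A+T=4, G+C=10 → Tm = 2(4)+4(10) = 48°C
56°C vs 48°C → primer A is higher.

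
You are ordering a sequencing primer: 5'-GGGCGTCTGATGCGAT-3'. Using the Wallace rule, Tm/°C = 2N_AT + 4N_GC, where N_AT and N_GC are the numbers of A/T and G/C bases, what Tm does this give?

Counting bases: C=3, G=7, T=4, A=2
So N_AT = 6 and N_GC = 10.
Tm = 2(6) + 4(10) = 12 + 40 = 52°C

52°C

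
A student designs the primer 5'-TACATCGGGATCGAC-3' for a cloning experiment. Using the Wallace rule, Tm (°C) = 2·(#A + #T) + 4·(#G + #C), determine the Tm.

C=4, T=3, G=4, A=4
So N_AT = 7 and N_GC = 8.
Tm = 2×7 + 4×8 = 46°C

46°C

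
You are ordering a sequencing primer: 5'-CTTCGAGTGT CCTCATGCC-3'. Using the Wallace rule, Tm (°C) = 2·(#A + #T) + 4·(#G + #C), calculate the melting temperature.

60°C

A=2, C=7, G=4, T=6
AT pairs contribute 8, GC pairs contribute 11.
Tm = 2×8 + 4×11 = 60°C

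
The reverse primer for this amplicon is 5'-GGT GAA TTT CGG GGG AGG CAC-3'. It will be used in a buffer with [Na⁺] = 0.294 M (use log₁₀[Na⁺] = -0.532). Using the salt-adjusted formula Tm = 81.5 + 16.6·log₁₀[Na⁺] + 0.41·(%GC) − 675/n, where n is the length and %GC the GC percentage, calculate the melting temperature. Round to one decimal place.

65.9°C

Length n = 21. Scanning the sequence gives A=4, C=3, G=10, T=4.
G+C = 13, so %GC = 13/21 × 100 = 61.905%
Salt term: 16.6 × (-0.532) = -8.831
GC term: 0.41 × 61.905 = 25.381; length term: −675/21 = −32.143
Tm = 81.5 + (-8.831) + 25.381 − 32.143 = 65.907 → 65.9°C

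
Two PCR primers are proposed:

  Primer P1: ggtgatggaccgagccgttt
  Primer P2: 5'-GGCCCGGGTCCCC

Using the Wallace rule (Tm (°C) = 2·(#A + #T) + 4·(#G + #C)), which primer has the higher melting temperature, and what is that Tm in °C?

Primer P1: A+T=8, G+C=12 → Tm = 2(8)+4(12) = 64°C
Primer P2: A+T=1, G+C=12 → Tm = 2(1)+4(12) = 50°C
64°C vs 50°C → primer P1 is higher.

Primer P1, 64°C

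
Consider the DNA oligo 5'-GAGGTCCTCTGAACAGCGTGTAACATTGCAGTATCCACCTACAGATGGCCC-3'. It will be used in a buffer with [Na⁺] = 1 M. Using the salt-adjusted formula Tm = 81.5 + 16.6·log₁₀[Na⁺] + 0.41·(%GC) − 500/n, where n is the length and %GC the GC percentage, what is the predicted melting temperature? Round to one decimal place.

93.4°C

Length n = 51. Base counts: G=12, C=15, A=13, T=11
G+C = 27, so %GC = 27/51 × 100 = 52.941%
Salt term: 16.6 × (0) = 0
GC term: 0.41 × 52.941 = 21.706; length term: −500/51 = −9.804
Tm = 81.5 + (0) + 21.706 − 9.804 = 93.402 → 93.4°C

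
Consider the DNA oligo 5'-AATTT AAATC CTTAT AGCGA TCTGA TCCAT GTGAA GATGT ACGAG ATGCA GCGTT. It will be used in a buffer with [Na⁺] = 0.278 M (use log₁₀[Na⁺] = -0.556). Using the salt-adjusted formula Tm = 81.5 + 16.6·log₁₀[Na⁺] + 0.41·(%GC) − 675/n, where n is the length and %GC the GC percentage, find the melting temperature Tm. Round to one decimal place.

Length n = 55. Scanning the sequence gives A=17, G=12, T=17, C=9.
G+C = 21, so %GC = 21/55 × 100 = 38.182%
Salt term: 16.6 × (-0.556) = -9.23
GC term: 0.41 × 38.182 = 15.655; length term: −675/55 = −12.273
Tm = 81.5 + (-9.23) + 15.655 − 12.273 = 75.652 → 75.7°C

75.7°C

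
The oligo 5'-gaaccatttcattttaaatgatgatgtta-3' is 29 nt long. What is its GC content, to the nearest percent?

24%

Counting bases: G=4, A=10, C=3, T=12
G+C = 4 + 3 = 7 out of 29 bases
%GC = 7/29 × 100 = 24.14% ≈ 24%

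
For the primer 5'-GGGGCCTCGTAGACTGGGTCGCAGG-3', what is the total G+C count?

18

Base counts: C=6, T=4, A=3, G=12
G+C = 12 + 6 = 18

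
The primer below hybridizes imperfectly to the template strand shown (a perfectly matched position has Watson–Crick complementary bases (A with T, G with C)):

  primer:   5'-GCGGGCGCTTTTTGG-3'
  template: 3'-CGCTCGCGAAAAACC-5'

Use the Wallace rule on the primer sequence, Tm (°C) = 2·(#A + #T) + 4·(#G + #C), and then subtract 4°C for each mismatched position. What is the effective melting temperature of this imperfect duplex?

46°C

Primer base counts: A=0, T=5, G=7, C=3 → A+T=5, G+C=10
Perfect-match Tm = 2(5) + 4(10) = 10 + 40 = 50°C
Mismatches (positions where the bases are not complementary): 1 (at position 4)
Effective Tm = 50 − 1×4 = 50 − 4 = 46°C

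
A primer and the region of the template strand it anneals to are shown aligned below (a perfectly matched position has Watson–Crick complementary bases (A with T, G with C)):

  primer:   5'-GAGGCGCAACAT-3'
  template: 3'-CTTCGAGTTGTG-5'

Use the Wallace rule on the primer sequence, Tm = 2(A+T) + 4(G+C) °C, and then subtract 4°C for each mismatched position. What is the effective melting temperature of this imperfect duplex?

Primer base counts: A=4, T=1, G=4, C=3 → A+T=5, G+C=7
Perfect-match Tm = 2(5) + 4(7) = 10 + 28 = 38°C
Mismatches (positions where the bases are not complementary): 3 (at positions 3, 6, 12)
Effective Tm = 38 − 3×4 = 38 − 12 = 26°C

26°C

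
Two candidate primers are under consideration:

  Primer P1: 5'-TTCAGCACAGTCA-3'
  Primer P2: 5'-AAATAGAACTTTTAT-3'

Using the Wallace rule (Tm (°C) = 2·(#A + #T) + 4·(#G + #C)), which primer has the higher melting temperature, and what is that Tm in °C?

Primer P1, 38°C

Primer P1: A+T=7, G+C=6 → Tm = 2(7)+4(6) = 38°C
Primer P2: A+T=13, G+C=2 → Tm = 2(13)+4(2) = 34°C
38°C vs 34°C → primer P1 is higher.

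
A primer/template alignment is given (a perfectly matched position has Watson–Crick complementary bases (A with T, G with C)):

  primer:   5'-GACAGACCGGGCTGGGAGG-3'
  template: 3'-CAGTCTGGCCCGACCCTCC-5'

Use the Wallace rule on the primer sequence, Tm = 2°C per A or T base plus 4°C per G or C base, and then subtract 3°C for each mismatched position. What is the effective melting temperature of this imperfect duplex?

Primer base counts: A=4, T=1, G=10, C=4 → A+T=5, G+C=14
Perfect-match Tm = 2(5) + 4(14) = 10 + 56 = 66°C
Mismatches (positions where the bases are not complementary): 1 (at position 2)
Effective Tm = 66 − 1×3 = 66 − 3 = 63°C

63°C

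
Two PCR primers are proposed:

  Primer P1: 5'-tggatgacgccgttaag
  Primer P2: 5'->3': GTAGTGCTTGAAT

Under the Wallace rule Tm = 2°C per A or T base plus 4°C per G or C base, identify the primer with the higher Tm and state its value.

Primer P1, 52°C

Primer P1: A+T=8, G+C=9 → Tm = 2(8)+4(9) = 52°C
Primer P2: A+T=8, G+C=5 → Tm = 2(8)+4(5) = 36°C
52°C vs 36°C → primer P1 is higher.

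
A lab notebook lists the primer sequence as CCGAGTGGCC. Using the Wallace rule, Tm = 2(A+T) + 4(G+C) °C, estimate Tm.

Scanning the sequence gives G=4, A=1, C=4, T=1.
AT pairs contribute 2, GC pairs contribute 8.
Tm = 2(2) + 4(8) = 4 + 32 = 36°C

36°C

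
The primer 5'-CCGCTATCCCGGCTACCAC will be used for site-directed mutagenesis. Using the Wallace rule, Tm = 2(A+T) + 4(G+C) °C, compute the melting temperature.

Counting bases: T=3, C=10, G=3, A=3
A+T = 6, G+C = 13
Tm = 2×6 + 4×13 = 64°C

64°C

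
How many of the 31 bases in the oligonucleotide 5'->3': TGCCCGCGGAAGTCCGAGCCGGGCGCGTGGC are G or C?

25

Base counts: A=3, G=14, T=3, C=11
Total G or C: 14 + 11 = 25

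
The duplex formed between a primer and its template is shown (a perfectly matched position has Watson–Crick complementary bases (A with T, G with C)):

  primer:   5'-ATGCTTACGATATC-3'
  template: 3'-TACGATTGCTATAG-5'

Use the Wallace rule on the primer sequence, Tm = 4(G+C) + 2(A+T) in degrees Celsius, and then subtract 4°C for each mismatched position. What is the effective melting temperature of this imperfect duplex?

34°C

Primer base counts: A=4, T=5, G=2, C=3 → A+T=9, G+C=5
Perfect-match Tm = 2(9) + 4(5) = 18 + 20 = 38°C
Mismatches (positions where the bases are not complementary): 1 (at position 6)
Effective Tm = 38 − 1×4 = 38 − 4 = 34°C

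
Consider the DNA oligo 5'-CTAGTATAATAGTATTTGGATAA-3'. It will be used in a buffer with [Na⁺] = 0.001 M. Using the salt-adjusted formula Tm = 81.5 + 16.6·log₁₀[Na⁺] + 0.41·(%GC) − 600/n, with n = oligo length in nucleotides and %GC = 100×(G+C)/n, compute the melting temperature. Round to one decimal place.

Length n = 23. Scanning the sequence gives T=9, A=9, G=4, C=1.
G+C = 5, so %GC = 5/23 × 100 = 21.739%
Salt term: 16.6 × (-3) = -49.8
GC term: 0.41 × 21.739 = 8.913; length term: −600/23 = −26.087
Tm = 81.5 + (-49.8) + 8.913 − 26.087 = 14.526 → 14.5°C

14.5°C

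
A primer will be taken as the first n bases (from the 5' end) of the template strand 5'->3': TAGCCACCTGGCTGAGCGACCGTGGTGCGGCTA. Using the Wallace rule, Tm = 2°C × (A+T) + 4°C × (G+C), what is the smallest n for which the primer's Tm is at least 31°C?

n = 10

First 9 bases: TAGCCACCT → Tm = 28°C (< 31°C)
First 10 bases: TAGCCACCTG → Tm = 32°C (≥ 31°C)
Each additional base adds 2°C (A/T) or 4°C (G/C), so Tm is non-decreasing in n; n = 10 is the first length to reach 31°C.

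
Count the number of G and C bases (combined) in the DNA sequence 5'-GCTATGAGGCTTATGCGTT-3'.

Counting bases: C=3, T=7, G=6, A=3
G+C = 6 + 3 = 9

9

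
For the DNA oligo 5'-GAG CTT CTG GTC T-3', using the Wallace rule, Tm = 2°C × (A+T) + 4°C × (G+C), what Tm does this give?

40°C

Scanning the sequence gives C=3, A=1, T=5, G=4.
A+T = 6, G+C = 7
Tm = 4·7 + 2·6 = 28 + 12 = 40°C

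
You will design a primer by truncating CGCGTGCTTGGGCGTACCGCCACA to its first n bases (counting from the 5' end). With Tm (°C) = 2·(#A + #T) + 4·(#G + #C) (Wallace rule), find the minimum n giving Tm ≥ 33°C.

First 9 bases: CGCGTGCTT → Tm = 30°C (< 33°C)
First 10 bases: CGCGTGCTTG → Tm = 34°C (≥ 33°C)
Since every base adds ≥2°C, Tm only increases with n, so the threshold is first crossed at n = 10.

n = 10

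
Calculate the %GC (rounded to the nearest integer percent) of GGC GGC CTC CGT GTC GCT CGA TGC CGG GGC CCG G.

82%

Base counts: A=1, G=15, C=13, T=5
G+C = 15 + 13 = 28 out of 34 bases
%GC = 28/34 × 100 = 82.35% ≈ 82%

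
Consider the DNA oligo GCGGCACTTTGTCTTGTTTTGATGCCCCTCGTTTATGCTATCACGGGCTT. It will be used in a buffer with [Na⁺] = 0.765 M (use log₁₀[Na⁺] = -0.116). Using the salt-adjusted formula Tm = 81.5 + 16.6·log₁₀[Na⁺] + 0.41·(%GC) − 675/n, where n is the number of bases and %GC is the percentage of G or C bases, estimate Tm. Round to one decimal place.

86.6°C

Length n = 50. Base counts: T=20, G=12, C=13, A=5
G+C = 25, so %GC = 25/50 × 100 = 50%
Salt term: 16.6 × (-0.116) = -1.926
GC term: 0.41 × 50 = 20.5; length term: −675/50 = −13.5
Tm = 81.5 + (-1.926) + 20.5 − 13.5 = 86.574 → 86.6°C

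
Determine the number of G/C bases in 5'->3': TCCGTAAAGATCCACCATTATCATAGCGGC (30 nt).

14

A=9, G=5, T=7, C=9
Total G or C: 5 + 9 = 14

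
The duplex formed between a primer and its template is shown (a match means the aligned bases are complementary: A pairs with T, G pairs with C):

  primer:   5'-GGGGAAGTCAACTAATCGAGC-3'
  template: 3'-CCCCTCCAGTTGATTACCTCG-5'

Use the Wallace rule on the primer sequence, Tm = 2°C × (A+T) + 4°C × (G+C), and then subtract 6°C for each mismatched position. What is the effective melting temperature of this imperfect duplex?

Primer base counts: A=7, T=3, G=7, C=4 → A+T=10, G+C=11
Perfect-match Tm = 2(10) + 4(11) = 20 + 44 = 64°C
Mismatches (positions where the bases are not complementary): 2 (at positions 6, 17)
Effective Tm = 64 − 2×6 = 64 − 12 = 52°C

52°C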